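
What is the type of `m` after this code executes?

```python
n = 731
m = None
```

None has type NoneType

NoneType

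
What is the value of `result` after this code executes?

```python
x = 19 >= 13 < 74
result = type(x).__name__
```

x is bool; result = 'bool'

'bool'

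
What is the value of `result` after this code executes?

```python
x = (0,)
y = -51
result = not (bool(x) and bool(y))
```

x = (0,); y = -51; result = False

False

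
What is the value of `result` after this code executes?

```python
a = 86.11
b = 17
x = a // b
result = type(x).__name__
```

a is float; b is int; x is float; result = 'float'

'float'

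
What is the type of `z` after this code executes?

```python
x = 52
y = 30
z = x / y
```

int / int = float

float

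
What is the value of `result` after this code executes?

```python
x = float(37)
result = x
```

x = 37.0; result = 37.0

37.0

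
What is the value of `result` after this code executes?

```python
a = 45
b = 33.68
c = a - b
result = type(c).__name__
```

a is int; b is float; c is float; result = 'float'

'float'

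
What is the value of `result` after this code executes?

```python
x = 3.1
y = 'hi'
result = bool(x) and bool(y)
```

x = 3.1; y = 'hi'; result = True

True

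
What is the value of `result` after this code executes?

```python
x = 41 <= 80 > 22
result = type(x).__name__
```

x is bool; result = 'bool'

'bool'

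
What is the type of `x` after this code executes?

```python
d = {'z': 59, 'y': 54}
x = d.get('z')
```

dict.get() returns value type when found

int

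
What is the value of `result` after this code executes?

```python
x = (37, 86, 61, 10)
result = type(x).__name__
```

x is tuple; result = 'tuple'

'tuple'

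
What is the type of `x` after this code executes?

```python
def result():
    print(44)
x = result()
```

Function without return returns None

NoneType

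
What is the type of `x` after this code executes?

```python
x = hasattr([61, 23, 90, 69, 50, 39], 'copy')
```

hasattr() returns bool

bool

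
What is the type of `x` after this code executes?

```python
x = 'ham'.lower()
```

str.lower() returns str

str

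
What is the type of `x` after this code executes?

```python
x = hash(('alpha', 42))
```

hash() returns int

int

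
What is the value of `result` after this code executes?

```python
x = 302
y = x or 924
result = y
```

x = 302; y = 302; result = 302

302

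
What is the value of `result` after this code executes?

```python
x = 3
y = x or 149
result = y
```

x = 3; y = 3; result = 3

3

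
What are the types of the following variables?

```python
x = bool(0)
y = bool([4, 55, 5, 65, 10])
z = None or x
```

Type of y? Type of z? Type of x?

bool() returns bool; None or bool returns the bool; bool() returns bool

bool, bool, bool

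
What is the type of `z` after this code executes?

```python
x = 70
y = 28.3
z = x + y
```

int + float = float

float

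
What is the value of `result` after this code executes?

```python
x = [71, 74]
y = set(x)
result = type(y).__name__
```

x is list; y is set; result = 'set'

'set'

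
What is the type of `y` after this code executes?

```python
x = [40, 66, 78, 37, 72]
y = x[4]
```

Indexing list[int] returns int

int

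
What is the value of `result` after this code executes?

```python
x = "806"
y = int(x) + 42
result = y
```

x = '806'; y = 848; result = 848

848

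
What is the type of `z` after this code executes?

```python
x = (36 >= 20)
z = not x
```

'not' returns bool

bool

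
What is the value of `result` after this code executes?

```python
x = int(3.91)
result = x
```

x = 3; result = 3

3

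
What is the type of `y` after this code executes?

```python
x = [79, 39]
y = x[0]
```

Indexing list[int] returns int

int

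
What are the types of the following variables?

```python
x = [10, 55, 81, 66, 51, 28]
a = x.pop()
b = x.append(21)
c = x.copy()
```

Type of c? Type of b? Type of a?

copy() returns list; append() returns None; pop() returns element

list, NoneType, int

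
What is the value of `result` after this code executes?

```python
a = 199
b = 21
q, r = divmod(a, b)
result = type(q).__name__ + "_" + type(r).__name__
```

a is int; b is int; q is int; r is int; result = 'int_int'

'int_int'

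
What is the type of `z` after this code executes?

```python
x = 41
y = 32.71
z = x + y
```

int + float = float

float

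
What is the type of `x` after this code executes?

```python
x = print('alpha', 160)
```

print() returns None

NoneType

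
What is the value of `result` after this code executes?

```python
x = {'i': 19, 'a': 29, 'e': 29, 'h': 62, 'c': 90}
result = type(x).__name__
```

x is dict; result = 'dict'

'dict'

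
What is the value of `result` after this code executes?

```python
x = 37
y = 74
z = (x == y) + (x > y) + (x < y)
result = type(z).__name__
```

x is int; y is int; z is int; result = 'int'

'int'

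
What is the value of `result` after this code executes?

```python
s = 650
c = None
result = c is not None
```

s = 650; c = None; result = False

False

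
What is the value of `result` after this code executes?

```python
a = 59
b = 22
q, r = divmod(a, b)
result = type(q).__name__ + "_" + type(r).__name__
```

a is int; b is int; q is int; r is int; result = 'int_int'

'int_int'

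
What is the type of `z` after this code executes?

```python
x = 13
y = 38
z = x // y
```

int // int = int

int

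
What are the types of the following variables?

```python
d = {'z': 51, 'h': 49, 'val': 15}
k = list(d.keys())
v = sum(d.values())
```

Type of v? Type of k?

sum of ints is int; list() converts to list

int, list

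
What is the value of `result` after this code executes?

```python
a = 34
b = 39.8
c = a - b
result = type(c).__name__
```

a is int; b is float; c is float; result = 'float'

'float'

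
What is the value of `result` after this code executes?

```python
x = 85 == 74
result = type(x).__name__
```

x is bool; result = 'bool'

'bool'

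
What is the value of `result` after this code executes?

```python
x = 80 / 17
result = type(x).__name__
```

x is float; result = 'float'

'float'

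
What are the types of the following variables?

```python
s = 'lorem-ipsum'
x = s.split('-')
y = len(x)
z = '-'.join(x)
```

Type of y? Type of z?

len() returns int; str.join() returns str

int, str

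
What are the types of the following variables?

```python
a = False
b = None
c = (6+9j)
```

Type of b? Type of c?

b is assigned None, whose type is NoneType; c is assigned (6+9j), an int plus an imaginary literal (j suffix), which evaluates to complex

NoneType, complex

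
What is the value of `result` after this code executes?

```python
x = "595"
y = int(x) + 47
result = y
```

x = '595'; y = 642; result = 642

642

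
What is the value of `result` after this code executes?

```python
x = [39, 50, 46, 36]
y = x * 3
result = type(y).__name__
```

x is list; y is list; result = 'list'

'list'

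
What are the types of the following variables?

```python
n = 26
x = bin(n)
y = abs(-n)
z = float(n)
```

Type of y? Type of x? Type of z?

abs() of int returns int; bin() returns str; float() returns float

int, str, float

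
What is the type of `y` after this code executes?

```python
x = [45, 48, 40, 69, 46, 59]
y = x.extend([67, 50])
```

list.extend() returns None

NoneType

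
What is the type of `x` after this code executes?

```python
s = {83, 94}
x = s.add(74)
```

set.add() returns None (mutates in place)

NoneType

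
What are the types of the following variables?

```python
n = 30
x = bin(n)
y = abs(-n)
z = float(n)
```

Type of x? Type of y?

bin() returns str; abs() of int returns int

str, int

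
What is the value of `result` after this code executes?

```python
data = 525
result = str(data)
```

data = 525; result = '525'

'525'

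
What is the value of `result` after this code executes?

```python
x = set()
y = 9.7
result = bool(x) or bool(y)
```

x = set(); y = 9.7; result = True

True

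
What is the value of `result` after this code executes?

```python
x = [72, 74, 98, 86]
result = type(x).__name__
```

x is list; result = 'list'

'list'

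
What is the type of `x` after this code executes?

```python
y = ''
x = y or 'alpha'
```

'or' returns first truthy value (str)

str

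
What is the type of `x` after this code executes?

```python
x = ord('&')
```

ord() returns int (code point)

int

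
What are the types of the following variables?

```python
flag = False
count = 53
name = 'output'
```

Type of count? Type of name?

count is assigned a bare integer (no decimal point), so it is an int; name is assigned a quoted string literal, so it is a str

int, str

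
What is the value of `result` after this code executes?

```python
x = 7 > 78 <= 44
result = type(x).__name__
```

x is bool; result = 'bool'

'bool'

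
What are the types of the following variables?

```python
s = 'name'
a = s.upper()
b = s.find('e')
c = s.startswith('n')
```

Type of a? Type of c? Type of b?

upper() returns str; startswith() returns bool; find() returns int

str, bool, int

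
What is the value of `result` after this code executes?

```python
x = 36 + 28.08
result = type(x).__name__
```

x is float; result = 'float'

'float'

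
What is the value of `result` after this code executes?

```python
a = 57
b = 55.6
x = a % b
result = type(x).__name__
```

a is int; b is float; x is float; result = 'float'

'float'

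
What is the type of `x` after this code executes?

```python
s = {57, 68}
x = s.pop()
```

Popping from set[int] returns int

int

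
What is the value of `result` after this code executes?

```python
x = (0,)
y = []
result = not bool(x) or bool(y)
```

x = (0,); y = []; result = False

False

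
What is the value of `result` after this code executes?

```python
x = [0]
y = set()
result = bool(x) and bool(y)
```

x = [0]; y = set(); result = False

False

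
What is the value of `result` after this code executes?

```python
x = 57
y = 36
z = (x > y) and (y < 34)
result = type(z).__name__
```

x is int; y is int; z is bool; result = 'bool'

'bool'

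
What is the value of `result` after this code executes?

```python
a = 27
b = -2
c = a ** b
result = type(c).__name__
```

a is int; b is int; c is float; result = 'float'

'float'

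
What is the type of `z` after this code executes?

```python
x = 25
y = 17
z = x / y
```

int / int = float

float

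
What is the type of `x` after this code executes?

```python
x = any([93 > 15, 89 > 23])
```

any() returns bool

bool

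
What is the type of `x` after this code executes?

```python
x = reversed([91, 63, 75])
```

reversed() on a list returns list_reverseiterator

list_reverseiterator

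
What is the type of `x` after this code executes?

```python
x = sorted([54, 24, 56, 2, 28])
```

sorted() always returns list

list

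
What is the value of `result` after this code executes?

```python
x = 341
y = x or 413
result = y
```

x = 341; y = 341; result = 341

341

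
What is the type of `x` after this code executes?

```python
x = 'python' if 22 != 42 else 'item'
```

Both branches of conditional are str

str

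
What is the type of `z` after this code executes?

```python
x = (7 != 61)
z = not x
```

'not' returns bool

bool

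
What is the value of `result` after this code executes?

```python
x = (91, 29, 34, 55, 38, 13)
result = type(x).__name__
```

x is tuple; result = 'tuple'

'tuple'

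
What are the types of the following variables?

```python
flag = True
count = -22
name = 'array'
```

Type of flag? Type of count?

flag is assigned the constant True, which has type bool; count is assigned a bare integer (no decimal point), so it is an int

bool, int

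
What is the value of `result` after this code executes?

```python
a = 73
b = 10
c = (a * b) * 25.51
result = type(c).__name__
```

a is int; b is int; c is float; result = 'float'

'float'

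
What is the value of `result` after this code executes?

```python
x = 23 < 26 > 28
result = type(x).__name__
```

x is bool; result = 'bool'

'bool'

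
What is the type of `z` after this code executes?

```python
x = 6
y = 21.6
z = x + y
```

int + float = float

float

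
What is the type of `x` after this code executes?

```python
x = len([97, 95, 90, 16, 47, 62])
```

len() always returns int

int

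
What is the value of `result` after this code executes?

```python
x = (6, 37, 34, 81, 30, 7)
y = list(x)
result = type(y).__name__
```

x is tuple; y is list; result = 'list'

'list'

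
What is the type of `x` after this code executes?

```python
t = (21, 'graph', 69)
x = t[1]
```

Index 1 of tuple is a str literal

str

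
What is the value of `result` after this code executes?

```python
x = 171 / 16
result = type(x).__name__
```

x is float; result = 'float'

'float'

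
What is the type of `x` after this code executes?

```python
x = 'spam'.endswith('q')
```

str.endswith() returns bool

bool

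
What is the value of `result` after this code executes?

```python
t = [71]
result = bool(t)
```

t = [71]; result = True

True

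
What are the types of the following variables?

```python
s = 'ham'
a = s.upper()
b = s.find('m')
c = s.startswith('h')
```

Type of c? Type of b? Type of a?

startswith() returns bool; find() returns int; upper() returns str

bool, int, str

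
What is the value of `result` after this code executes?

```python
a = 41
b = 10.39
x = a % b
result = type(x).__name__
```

a is int; b is float; x is float; result = 'float'

'float'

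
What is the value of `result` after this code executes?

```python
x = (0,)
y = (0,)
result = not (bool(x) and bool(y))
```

x = (0,); y = (0,); result = False

False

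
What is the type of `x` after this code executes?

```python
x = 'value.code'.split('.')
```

str.split() returns list

list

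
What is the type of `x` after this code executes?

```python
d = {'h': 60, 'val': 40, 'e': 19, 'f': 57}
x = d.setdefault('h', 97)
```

dict.setdefault() returns the (existing or default) value

int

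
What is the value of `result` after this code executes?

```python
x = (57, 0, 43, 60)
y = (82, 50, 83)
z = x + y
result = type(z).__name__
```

x is tuple; y is tuple; z is tuple; result = 'tuple'

'tuple'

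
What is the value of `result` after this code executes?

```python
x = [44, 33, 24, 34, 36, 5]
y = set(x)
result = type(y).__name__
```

x is list; y is set; result = 'set'

'set'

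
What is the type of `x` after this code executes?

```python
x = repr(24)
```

repr() returns str

str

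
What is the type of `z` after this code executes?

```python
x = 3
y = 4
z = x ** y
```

positive int ** positive int = int

int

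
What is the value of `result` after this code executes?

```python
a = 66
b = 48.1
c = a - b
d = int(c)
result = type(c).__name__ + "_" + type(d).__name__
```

a is int; b is float; c is float; d is int; result = 'float_int'

'float_int'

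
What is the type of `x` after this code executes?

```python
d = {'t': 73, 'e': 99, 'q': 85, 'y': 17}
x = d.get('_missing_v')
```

dict.get() returns None when key not found

NoneType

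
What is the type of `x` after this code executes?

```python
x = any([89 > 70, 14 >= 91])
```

any() returns bool

bool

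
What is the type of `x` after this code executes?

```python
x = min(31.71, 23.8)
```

min() of floats returns float

float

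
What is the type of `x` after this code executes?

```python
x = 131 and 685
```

'and' with truthy values returns last operand (int)

int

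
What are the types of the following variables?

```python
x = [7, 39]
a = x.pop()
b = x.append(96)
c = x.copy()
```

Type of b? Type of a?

append() returns None; pop() returns element

NoneType, int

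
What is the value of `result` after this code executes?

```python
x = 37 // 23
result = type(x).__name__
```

x is int; result = 'int'

'int'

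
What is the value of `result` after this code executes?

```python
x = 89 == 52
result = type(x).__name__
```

x is bool; result = 'bool'

'bool'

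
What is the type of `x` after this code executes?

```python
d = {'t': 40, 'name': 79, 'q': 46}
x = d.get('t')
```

dict.get() returns value type when found

int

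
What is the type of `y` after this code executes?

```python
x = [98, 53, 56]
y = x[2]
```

Indexing list[int] returns int

int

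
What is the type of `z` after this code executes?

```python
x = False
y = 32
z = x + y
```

bool + int = int (bool is subclass of int)

int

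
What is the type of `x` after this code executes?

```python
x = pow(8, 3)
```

pow(int, int) returns int

int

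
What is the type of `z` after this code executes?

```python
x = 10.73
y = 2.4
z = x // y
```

float // float = float

float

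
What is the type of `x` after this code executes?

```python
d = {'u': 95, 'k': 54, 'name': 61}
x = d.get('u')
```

dict.get() returns value type when found

int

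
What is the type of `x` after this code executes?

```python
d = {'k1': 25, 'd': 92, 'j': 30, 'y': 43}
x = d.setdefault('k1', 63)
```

dict.setdefault() returns the (existing or default) value

int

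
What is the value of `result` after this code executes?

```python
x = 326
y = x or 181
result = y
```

x = 326; y = 326; result = 326

326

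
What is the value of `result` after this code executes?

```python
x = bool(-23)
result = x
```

x = True; result = True

True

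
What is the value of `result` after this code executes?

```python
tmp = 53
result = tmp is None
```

tmp = 53; result = False

False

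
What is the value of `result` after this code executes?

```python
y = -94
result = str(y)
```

y = -94; result = '-94'

'-94'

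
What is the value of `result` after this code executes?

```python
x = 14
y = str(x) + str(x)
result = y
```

x = 14; y = '1414'; result = '1414'

'1414'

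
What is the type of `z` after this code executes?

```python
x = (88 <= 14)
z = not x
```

'not' returns bool

bool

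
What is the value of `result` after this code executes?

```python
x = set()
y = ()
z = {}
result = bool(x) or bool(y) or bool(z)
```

x = set(); y = (); z = {}; result = False

False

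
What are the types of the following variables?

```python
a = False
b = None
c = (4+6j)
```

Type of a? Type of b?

a is assigned the constant False, which has type bool; b is assigned None, whose type is NoneType

bool, NoneType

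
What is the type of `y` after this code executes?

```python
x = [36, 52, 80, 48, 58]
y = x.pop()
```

list.pop() returns the popped element

int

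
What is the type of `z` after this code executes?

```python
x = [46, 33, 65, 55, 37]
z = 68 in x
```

'in' operator returns bool

bool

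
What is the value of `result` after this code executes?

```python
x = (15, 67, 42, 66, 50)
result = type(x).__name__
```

x is tuple; result = 'tuple'

'tuple'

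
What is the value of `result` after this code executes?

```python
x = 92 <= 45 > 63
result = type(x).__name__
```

x is bool; result = 'bool'

'bool'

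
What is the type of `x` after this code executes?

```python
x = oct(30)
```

oct() returns str representation

str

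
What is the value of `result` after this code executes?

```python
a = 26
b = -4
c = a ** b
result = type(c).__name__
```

a is int; b is int; c is float; result = 'float'

'float'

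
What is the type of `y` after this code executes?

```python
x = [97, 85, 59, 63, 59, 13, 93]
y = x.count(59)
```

list.count() returns int

int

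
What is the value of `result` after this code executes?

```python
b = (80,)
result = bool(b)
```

b = (80,); result = True

True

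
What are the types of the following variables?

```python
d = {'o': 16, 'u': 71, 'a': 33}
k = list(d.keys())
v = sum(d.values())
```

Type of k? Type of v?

list() converts to list; sum of ints is int

list, int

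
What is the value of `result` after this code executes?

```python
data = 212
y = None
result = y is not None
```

data = 212; y = None; result = False

False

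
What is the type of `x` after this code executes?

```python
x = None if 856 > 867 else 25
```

856 > 867 is False, so the else branch is taken

int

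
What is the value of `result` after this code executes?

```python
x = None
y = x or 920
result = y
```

x = None; y = 920; result = 920

920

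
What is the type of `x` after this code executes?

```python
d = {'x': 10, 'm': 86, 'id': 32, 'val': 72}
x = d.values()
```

.values() returns dict_values view

dict_values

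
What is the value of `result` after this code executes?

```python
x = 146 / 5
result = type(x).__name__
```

x is float; result = 'float'

'float'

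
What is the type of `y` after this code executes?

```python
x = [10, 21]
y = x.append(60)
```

list.append() returns None (mutates in place)

NoneType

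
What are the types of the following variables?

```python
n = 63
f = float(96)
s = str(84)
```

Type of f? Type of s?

f is assigned the result of calling float(), which returns a float; s is assigned the result of calling str(), which returns a str

float, str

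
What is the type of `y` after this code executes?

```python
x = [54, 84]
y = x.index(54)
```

list.index() returns int

int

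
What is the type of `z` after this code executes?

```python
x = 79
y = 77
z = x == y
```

Equality comparison returns bool

bool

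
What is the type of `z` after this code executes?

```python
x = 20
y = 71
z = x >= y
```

Comparison returns bool

bool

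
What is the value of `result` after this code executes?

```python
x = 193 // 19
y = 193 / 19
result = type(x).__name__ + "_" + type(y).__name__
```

x is int; y is float; result = 'int_float'

'int_float'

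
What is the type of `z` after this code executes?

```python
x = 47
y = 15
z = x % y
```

int % int = int

int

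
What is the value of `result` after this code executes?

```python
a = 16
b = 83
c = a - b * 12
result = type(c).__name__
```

a is int; b is int; c is int; result = 'int'

'int'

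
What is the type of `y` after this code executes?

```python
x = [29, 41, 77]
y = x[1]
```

Indexing list[int] returns int

int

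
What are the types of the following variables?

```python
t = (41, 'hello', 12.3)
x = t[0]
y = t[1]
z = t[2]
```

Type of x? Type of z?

tuple[0] is int; tuple[2] is float

int, float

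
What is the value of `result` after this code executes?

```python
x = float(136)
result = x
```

x = 136.0; result = 136.0

136.0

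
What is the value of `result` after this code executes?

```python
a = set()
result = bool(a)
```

a = set(); result = False

False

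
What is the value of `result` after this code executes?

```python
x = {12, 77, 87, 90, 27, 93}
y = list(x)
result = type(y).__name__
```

x is set; y is list; result = 'list'

'list'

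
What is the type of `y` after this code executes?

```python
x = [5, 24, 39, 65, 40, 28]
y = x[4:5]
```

Slicing a list returns a list

list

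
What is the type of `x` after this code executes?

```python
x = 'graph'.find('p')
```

str.find() returns int index

int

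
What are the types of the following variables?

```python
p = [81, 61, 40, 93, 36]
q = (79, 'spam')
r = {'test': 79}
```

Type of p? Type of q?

p is assigned a list literal (square brackets); q is assigned a tuple (parenthesized, comma-separated values)

list, tuple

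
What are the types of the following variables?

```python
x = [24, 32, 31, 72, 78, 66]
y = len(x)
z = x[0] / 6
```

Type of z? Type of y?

int / int = float; len() returns int

float, int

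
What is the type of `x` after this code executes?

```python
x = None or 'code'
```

'or' with None returns the other truthy value (str)

str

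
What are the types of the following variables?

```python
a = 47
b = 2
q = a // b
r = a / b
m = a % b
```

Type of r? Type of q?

/ returns float; // returns int

float, int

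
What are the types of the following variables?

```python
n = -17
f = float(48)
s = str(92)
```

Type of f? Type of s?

f is assigned the result of calling float(), which returns a float; s is assigned the result of calling str(), which returns a str

float, str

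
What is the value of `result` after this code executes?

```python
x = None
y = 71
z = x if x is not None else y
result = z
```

x = None; y = 71; z = 71; result = 71

71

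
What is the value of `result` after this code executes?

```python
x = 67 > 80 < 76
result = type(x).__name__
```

x is bool; result = 'bool'

'bool'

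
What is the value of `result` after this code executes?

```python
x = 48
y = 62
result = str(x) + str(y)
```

x = 48; y = 62; result = '4862'

'4862'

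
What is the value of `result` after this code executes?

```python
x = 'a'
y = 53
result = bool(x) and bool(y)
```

x = 'a'; y = 53; result = True

True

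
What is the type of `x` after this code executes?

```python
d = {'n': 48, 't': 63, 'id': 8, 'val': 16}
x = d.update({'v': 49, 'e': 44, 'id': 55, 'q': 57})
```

dict.update() returns None

NoneType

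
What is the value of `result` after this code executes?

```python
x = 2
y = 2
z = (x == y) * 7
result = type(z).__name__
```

x is int; y is int; z is int; result = 'int'

'int'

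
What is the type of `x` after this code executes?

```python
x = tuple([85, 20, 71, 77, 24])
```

tuple() constructor returns tuple

tuple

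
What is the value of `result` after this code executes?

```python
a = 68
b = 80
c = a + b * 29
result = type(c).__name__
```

a is int; b is int; c is int; result = 'int'

'int'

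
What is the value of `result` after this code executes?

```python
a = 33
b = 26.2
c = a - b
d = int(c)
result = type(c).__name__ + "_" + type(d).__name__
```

a is int; b is float; c is float; d is int; result = 'float_int'

'float_int'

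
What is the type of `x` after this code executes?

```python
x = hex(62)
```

hex() returns str representation

str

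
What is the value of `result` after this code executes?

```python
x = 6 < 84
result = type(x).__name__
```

x is bool; result = 'bool'

'bool'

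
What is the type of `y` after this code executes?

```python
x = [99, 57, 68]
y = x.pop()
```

list.pop() returns the popped element

int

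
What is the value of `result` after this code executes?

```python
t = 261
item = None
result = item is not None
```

t = 261; item = None; result = False

False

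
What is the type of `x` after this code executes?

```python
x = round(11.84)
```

round() with no decimal places returns int

int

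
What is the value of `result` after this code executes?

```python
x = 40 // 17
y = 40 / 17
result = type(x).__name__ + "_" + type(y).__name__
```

x is int; y is float; result = 'int_float'

'int_float'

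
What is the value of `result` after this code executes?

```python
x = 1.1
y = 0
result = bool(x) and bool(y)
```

x = 1.1; y = 0; result = False

False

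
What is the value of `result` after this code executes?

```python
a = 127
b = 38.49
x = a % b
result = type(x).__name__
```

a is int; b is float; x is float; result = 'float'

'float'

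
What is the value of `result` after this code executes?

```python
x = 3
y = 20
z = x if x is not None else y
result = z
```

x = 3; y = 20; z = 3; result = 3

3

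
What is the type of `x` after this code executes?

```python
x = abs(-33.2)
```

abs() of float returns float

float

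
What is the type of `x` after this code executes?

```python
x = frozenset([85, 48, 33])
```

frozenset() returns frozenset

frozenset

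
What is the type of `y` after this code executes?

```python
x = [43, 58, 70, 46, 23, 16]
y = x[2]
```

Indexing list[int] returns int

int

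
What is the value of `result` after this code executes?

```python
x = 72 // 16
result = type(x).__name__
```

x is int; result = 'int'

'int'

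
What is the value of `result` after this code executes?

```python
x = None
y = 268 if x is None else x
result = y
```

x = None; y = 268; result = 268

268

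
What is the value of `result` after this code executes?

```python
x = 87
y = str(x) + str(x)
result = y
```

x = 87; y = '8787'; result = '8787'

'8787'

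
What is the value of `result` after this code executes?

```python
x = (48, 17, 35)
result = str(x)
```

x = (48, 17, 35); result = '(48, 17, 35)'

'(48, 17, 35)'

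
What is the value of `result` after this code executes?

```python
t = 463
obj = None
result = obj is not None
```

t = 463; obj = None; result = False

False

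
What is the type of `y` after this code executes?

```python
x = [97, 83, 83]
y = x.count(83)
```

list.count() returns int

int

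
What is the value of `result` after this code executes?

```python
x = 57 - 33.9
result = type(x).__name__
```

x is float; result = 'float'

'float'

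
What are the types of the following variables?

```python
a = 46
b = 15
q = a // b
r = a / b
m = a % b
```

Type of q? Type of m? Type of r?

// returns int; % of ints returns int; / returns float

int, int, float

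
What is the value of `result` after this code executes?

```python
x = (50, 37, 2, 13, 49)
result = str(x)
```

x = (50, 37, 2, 13, 49); result = '(50, 37, 2, 13, 49)'

'(50, 37, 2, 13, 49)'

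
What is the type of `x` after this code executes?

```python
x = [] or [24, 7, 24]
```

'or' returns first truthy value (list)

list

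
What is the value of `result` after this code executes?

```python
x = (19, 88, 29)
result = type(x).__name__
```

x is tuple; result = 'tuple'

'tuple'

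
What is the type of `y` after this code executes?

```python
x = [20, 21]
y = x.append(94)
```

list.append() returns None (mutates in place)

NoneType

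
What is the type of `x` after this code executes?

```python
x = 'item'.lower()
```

str.lower() returns str

str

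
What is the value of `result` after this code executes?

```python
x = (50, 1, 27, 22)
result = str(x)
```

x = (50, 1, 27, 22); result = '(50, 1, 27, 22)'

'(50, 1, 27, 22)'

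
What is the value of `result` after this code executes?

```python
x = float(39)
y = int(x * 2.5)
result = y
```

x = 39.0; y = 97; result = 97

97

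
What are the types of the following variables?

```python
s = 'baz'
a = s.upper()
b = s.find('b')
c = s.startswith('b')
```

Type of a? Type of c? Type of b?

upper() returns str; startswith() returns bool; find() returns int

str, bool, int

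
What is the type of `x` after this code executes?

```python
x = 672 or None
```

'or' returns first truthy value

int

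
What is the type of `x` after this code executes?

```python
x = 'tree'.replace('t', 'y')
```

str.replace() returns str

str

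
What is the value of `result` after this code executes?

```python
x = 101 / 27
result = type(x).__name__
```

x is float; result = 'float'

'float'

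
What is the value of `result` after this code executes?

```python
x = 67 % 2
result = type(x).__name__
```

x is int; result = 'int'

'int'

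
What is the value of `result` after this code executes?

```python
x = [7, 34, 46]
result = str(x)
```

x = [7, 34, 46]; result = '[7, 34, 46]'

'[7, 34, 46]'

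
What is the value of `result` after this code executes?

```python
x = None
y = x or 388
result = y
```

x = None; y = 388; result = 388

388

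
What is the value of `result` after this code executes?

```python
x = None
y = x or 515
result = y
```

x = None; y = 515; result = 515

515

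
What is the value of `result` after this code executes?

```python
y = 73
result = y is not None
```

y = 73; result = True

True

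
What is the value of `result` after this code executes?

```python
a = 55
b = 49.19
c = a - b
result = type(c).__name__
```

a is int; b is float; c is float; result = 'float'

'float'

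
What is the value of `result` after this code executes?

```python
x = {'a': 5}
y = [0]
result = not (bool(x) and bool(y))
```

x = {'a': 5}; y = [0]; result = False

False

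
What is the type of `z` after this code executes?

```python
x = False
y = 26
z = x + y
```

bool + int = int (bool is subclass of int)

int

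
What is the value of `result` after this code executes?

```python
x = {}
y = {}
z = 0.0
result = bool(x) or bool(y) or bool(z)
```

x = {}; y = {}; z = 0.0; result = False

False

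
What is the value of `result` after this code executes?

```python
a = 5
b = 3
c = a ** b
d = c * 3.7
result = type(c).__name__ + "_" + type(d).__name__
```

a is int; b is int; c is int; d is float; result = 'int_float'

'int_float'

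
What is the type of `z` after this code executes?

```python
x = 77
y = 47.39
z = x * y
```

int * float = float

float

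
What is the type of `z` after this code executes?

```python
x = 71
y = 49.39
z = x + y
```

int + float = float

float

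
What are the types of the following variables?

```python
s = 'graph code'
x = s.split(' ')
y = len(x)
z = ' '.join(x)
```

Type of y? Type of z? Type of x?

len() returns int; str.join() returns str; str.split() returns list

int, str, list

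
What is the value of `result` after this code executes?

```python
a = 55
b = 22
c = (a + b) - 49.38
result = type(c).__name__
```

a is int; b is int; c is float; result = 'float'

'float'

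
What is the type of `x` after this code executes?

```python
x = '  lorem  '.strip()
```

str.strip() returns str

str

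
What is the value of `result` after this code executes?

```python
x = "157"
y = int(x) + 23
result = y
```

x = '157'; y = 180; result = 180

180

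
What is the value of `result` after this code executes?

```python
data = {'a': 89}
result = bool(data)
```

data = {'a': 89}; result = True

True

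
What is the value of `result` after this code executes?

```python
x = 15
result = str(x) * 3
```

x = 15; result = '151515'

'151515'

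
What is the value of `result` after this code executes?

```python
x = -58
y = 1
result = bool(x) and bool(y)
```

x = -58; y = 1; result = True

True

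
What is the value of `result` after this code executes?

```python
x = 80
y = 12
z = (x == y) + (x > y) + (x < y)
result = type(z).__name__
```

x is int; y is int; z is int; result = 'int'

'int'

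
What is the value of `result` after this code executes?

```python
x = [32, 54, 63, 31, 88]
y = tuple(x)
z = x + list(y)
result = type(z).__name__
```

x is list; y is tuple; z is list; result = 'list'

'list'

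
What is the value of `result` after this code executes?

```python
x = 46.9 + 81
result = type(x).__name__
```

x is float; result = 'float'

'float'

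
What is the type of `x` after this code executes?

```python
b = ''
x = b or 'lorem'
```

'or' returns first truthy value (str)

str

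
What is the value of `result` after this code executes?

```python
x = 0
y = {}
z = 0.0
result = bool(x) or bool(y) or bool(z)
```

x = 0; y = {}; z = 0.0; result = False

False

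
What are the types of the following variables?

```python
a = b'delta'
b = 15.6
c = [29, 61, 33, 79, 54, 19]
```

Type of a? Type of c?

a is assigned a bytes literal (b'...' prefix); c is assigned a list literal (square brackets)

bytes, list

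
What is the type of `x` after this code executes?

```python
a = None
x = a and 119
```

'and' returns first falsy value (None)

NoneType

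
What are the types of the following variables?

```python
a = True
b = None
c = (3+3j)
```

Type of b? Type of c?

b is assigned None, whose type is NoneType; c is assigned (3+3j), an int plus an imaginary literal (j suffix), which evaluates to complex

NoneType, complex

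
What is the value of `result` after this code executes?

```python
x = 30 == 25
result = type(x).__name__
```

x is bool; result = 'bool'

'bool'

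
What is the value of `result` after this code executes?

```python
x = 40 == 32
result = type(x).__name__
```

x is bool; result = 'bool'

'bool'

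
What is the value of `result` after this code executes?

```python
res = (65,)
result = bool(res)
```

res = (65,); result = True

True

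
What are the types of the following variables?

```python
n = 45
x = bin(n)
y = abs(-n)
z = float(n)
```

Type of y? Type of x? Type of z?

abs() of int returns int; bin() returns str; float() returns float

int, str, float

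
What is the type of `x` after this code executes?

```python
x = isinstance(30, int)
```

isinstance() returns bool

bool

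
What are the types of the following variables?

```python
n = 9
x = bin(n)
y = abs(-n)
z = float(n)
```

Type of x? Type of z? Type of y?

bin() returns str; float() returns float; abs() of int returns int

str, float, int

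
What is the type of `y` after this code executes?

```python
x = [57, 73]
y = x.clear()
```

list.clear() returns None

NoneType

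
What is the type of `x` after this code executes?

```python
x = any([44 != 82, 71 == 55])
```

any() returns bool

bool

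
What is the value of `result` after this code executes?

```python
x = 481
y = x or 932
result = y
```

x = 481; y = 481; result = 481

481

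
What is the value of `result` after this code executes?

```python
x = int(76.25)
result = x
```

x = 76; result = 76

76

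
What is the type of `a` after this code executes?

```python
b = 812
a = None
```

None has type NoneType

NoneType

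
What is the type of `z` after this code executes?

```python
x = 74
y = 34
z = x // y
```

int // int = int

int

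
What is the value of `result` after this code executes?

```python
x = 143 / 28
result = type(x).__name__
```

x is float; result = 'float'

'float'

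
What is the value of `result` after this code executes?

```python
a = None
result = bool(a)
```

a = None; result = False

False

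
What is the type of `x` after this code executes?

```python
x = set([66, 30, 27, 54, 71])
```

set() constructor returns set

set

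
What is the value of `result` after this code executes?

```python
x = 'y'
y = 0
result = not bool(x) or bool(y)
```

x = 'y'; y = 0; result = False

False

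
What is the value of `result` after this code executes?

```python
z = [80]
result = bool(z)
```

z = [80]; result = True

True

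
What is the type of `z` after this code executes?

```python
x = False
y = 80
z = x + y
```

bool + int = int (bool is subclass of int)

int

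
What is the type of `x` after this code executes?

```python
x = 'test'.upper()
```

str.upper() returns str

str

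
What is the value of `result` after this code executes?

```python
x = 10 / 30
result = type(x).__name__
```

x is float; result = 'float'

'float'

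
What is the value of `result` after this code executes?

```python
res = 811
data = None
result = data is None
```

res = 811; data = None; result = True

True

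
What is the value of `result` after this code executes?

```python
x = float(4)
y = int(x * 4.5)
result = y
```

x = 4.0; y = 18; result = 18

18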